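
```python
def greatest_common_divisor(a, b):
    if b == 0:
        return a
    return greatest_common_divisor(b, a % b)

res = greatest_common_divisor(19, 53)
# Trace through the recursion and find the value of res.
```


greatest_common_divisor(19, 53)
= greatest_common_divisor(53, 19 % 53) = greatest_common_divisor(53, 19)
= greatest_common_divisor(19, 53 % 19) = greatest_common_divisor(19, 15)
= greatest_common_divisor(15, 19 % 15) = greatest_common_divisor(15, 4)
= greatest_common_divisor(4, 15 % 4) = greatest_common_divisor(4, 3)
= greatest_common_divisor(3, 4 % 3) = greatest_common_divisor(3, 1)
= greatest_common_divisor(1, 3 % 1) = greatest_common_divisor(1, 0)
b == 0, return a = 1


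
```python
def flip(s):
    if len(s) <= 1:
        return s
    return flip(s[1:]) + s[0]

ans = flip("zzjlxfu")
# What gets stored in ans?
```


flip("zzjlxfu")
= flip("zjlxfu") + "z"
= flip("jlxfu") + "z" + "z"
= flip("lxfu") + "j" + "z" + "z"
= flip("xfu") + "l" + "j" + "z" + "z"
= flip("fu") + "x" + "l" + "j" + "z" + "z"
= flip("u") + "f" + "x" + "l" + "j" + "z" + "z"
= "u" + "f" + "x" + "l" + "j" + "z" + "z"
= "ufxljzz"


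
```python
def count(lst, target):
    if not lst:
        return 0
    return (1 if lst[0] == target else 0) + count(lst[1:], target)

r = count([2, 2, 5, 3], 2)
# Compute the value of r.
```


count([2, 2, 5, 3], 2)
lst[0]=2 == 2: 1 + count([2, 5, 3], 2)
lst[0]=2 == 2: 1 + count([5, 3], 2)
lst[0]=5 != 2: 0 + count([3], 2)
lst[0]=3 != 2: 0 + count([], 2)
= 2


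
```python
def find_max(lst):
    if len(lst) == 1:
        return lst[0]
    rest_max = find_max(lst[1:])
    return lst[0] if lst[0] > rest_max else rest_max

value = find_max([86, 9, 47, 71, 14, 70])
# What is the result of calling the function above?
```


find_max([86, 9, 47, 71, 14, 70])
= compare 86 with find_max([9, 47, 71, 14, 70])
= compare 9 with find_max([47, 71, 14, 70])
= compare 47 with find_max([71, 14, 70])
= compare 71 with find_max([14, 70])
= compare 14 with find_max([70])
Base: find_max([70]) = 70
compare 14 with 70: max = 70
compare 71 with 70: max = 71
compare 47 with 71: max = 71
compare 9 with 71: max = 71
compare 86 with 71: max = 86
= 86


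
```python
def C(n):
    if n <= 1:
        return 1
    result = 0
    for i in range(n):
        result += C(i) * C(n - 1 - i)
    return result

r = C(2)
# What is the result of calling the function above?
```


C(2)
= sum of C(i) * C(2-1-i) for i in 0..1
  C(0)*C(1) = 1*1 = 1
  C(1)*C(0) = 1*1 = 1
= 1 + 1
= 2


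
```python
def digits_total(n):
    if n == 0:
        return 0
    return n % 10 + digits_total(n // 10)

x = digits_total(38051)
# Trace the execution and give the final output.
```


digits_total(38051)
= 1 + digits_total(3805)
= 1 + 5 + digits_total(380)
= 1 + 5 + 0 + digits_total(38)
= 1 + 5 + 0 + 8 + digits_total(3)
= 1 + 5 + 0 + 8 + 3 + digits_total(0)
= 1 + 5 + 0 + 8 + 3 + 0
= 17


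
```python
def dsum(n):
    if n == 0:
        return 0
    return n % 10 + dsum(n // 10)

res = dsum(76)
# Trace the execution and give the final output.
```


dsum(76)
= 6 + dsum(7)
= 6 + 7 + dsum(0)
= 6 + 7 + 0
= 13


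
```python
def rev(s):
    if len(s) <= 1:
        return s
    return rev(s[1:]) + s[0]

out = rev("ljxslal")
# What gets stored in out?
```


rev("ljxslal")
= rev("jxslal") + "l"
= rev("xslal") + "j" + "l"
= rev("slal") + "x" + "j" + "l"
= rev("lal") + "s" + "x" + "j" + "l"
= rev("al") + "l" + "s" + "x" + "j" + "l"
= rev("l") + "a" + "l" + "s" + "x" + "j" + "l"
= "l" + "a" + "l" + "s" + "x" + "j" + "l"
= "lalsxjl"


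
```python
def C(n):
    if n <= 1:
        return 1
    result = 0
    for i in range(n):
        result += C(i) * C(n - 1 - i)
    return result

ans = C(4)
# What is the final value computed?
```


C(4)
= sum of C(i) * C(4-1-i) for i in 0..3
First compute sub-values bottom-up:
  C(0) = 1, C(1) = 1
  C(2) = 1*1 + 1*1 = 2
  C(3) = 1*2 + 1*1 + 2*1 = 5
Now C(4):
  C(0)*C(3) = 1*5 = 5
  C(1)*C(2) = 1*2 = 2
  C(2)*C(1) = 2*1 = 2
  C(3)*C(0) = 5*1 = 5
= 5 + 2 + 2 + 5
= 14


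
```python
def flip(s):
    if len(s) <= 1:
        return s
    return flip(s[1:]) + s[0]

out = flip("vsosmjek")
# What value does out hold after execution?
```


flip("vsosmjek")
= flip("sosmjek") + "v"
= flip("osmjek") + "s" + "v"
= flip("smjek") + "o" + "s" + "v"
= flip("mjek") + "s" + "o" + "s" + "v"
= flip("jek") + "m" + "s" + "o" + "s" + "v"
= flip("ek") + "j" + "m" + "s" + "o" + "s" + "v"
= flip("k") + "e" + "j" + "m" + "s" + "o" + "s" + "v"
= "k" + "e" + "j" + "m" + "s" + "o" + "s" + "v"
= "kejmsosv"


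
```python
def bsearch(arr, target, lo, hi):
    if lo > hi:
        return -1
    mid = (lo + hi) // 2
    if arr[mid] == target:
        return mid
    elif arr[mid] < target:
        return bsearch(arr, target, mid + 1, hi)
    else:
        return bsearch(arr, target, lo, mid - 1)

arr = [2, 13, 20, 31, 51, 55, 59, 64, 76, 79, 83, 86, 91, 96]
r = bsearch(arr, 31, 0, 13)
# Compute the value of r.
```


bsearch(arr, 31, 0, 13)
lo=0, hi=13, mid=6, arr[mid]=59
59 > 31, search left half
lo=0, hi=5, mid=2, arr[mid]=20
20 < 31, search right half
lo=3, hi=5, mid=4, arr[mid]=51
51 > 31, search left half
lo=3, hi=3, mid=3, arr[mid]=31
arr[3] == 31, found at index 3
= 3


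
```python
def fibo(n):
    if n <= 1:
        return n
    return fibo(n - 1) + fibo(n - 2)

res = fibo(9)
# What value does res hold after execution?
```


fibo(9)
= fibo(8) + fibo(7)
= (fibo(7) + fibo(6)) + fibo(7)
Computing bottom-up: fibo(0)=0, fibo(1)=1, fibo(2)=1, fibo(3)=2, fibo(4)=3, fibo(5)=5, fibo(6)=8, fibo(7)=13, fibo(8)=21, fibo(9)=34
= 34


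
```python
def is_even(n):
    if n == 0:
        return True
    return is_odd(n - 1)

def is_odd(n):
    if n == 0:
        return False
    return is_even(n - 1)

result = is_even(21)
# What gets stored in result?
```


is_even(21)
= is_odd(20)
= is_even(19)
= is_odd(18)
= is_even(17)
= is_odd(16)
= is_even(15)
= is_odd(14)
= is_even(13)
= is_odd(12)
= is_even(11)
= is_odd(10)
= is_even(9)
= is_odd(8)
= is_even(7)
= is_odd(6)
= is_even(5)
= is_odd(4)
= is_even(3)
= is_odd(2)
= is_even(1)
= is_odd(0)
n == 0: return False
= False


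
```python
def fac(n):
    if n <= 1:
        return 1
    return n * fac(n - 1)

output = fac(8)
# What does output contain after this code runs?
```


fac(8)
= 8 * fac(7)
= 8 * 7 * fac(6)
= 8 * 7 * 6 * fac(5)
= 8 * 7 * 6 * 5 * fac(4)
= 8 * 7 * 6 * 5 * 4 * fac(3)
= 8 * 7 * 6 * 5 * 4 * 3 * fac(2)
= 8 * 7 * 6 * 5 * 4 * 3 * 2 * fac(1)
= 8 * 7 * 6 * 5 * 4 * 3 * 2 * 1
= 40320


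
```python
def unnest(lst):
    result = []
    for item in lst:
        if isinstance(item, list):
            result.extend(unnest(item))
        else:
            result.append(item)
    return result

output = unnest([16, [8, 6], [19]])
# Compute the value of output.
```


unnest([16, [8, 6], [19]])
Processing each element:
  16 is not a list -> append 16
  [8, 6] is a list -> unnest recursively -> [8, 6]
  [19] is a list -> unnest recursively -> [19]
= [16, 8, 6, 19]


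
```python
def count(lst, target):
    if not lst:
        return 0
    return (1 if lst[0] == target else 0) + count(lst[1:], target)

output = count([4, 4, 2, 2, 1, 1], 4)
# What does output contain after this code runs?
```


count([4, 4, 2, 2, 1, 1], 4)
lst[0]=4 == 4: 1 + count([4, 2, 2, 1, 1], 4)
lst[0]=4 == 4: 1 + count([2, 2, 1, 1], 4)
lst[0]=2 != 4: 0 + count([2, 1, 1], 4)
lst[0]=2 != 4: 0 + count([1, 1], 4)
lst[0]=1 != 4: 0 + count([1], 4)
lst[0]=1 != 4: 0 + count([], 4)
= 2


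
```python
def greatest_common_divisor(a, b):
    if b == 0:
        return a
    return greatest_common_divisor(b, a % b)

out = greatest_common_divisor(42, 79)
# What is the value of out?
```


greatest_common_divisor(42, 79)
= greatest_common_divisor(79, 42 % 79) = greatest_common_divisor(79, 42)
= greatest_common_divisor(42, 79 % 42) = greatest_common_divisor(42, 37)
= greatest_common_divisor(37, 42 % 37) = greatest_common_divisor(37, 5)
= greatest_common_divisor(5, 37 % 5) = greatest_common_divisor(5, 2)
= greatest_common_divisor(2, 5 % 2) = greatest_common_divisor(2, 1)
= greatest_common_divisor(1, 2 % 1) = greatest_common_divisor(1, 0)
b == 0, return a = 1


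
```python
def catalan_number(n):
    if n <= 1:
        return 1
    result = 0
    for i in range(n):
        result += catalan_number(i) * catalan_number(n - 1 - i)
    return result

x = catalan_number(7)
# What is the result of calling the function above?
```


catalan_number(7)
= sum of catalan_number(i) * catalan_number(7-1-i) for i in 0..6
First compute sub-values bottom-up:
  catalan_number(0) = 1, catalan_number(1) = 1
  catalan_number(2) = 1*1 + 1*1 = 2
  catalan_number(3) = 1*2 + 1*1 + 2*1 = 5
  catalan_number(4) = 1*5 + 1*2 + 2*1 + 5*1 = 14
  catalan_number(5) = 1*14 + 1*5 + 2*2 + 5*1 + 14*1 = 42
  catalan_number(6) = 1*42 + 1*14 + 2*5 + 5*2 + 14*1 + 42*1 = 132
Now catalan_number(7):
  catalan_number(0)*catalan_number(6) = 1*132 = 132
  catalan_number(1)*catalan_number(5) = 1*42 = 42
  catalan_number(2)*catalan_number(4) = 2*14 = 28
  catalan_number(3)*catalan_number(3) = 5*5 = 25
  catalan_number(4)*catalan_number(2) = 14*2 = 28
  catalan_number(5)*catalan_number(1) = 42*1 = 42
  catalan_number(6)*catalan_number(0) = 132*1 = 132
= 132 + 42 + 28 + 25 + 28 + 42 + 132
= 429


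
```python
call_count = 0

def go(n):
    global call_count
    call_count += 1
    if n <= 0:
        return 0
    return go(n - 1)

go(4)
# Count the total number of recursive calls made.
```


go(4) calls go(3) calls ... calls go(0)
Total calls: 4 + 1 (for base case) = 5


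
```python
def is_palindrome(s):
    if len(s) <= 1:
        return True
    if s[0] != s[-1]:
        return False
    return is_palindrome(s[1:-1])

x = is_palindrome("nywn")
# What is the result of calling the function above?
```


is_palindrome("nywn")
"nywn": s[0]='n' == s[-1]='n' -> is_palindrome("yw")
"yw": s[0]='y' != s[-1]='w' -> False
= False


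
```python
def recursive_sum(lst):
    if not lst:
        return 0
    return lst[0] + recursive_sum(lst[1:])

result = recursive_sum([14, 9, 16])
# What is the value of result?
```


recursive_sum([14, 9, 16])
= 14 + recursive_sum([9, 16])
= 14 + 9 + recursive_sum([16])
= 14 + 9 + 16 + recursive_sum([])
= 14 + 9 + 16 + 0
= 39


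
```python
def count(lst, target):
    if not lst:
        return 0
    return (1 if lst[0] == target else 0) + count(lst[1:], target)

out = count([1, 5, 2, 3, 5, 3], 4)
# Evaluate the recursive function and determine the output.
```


count([1, 5, 2, 3, 5, 3], 4)
lst[0]=1 != 4: 0 + count([5, 2, 3, 5, 3], 4)
lst[0]=5 != 4: 0 + count([2, 3, 5, 3], 4)
lst[0]=2 != 4: 0 + count([3, 5, 3], 4)
lst[0]=3 != 4: 0 + count([5, 3], 4)
lst[0]=5 != 4: 0 + count([3], 4)
lst[0]=3 != 4: 0 + count([], 4)
= 0


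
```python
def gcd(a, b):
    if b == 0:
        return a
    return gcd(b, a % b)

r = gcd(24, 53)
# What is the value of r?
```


gcd(24, 53)
= gcd(53, 24 % 53) = gcd(53, 24)
= gcd(24, 53 % 24) = gcd(24, 5)
= gcd(5, 24 % 5) = gcd(5, 4)
= gcd(4, 5 % 4) = gcd(4, 1)
= gcd(1, 4 % 1) = gcd(1, 0)
b == 0, return a = 1


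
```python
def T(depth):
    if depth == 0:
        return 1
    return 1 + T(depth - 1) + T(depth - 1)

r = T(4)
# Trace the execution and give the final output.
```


T(4)
= 1 + T(3) + T(3)
= 1 + 2 * T(3)
T(k) = 2^(k+1) - 1
T(0) = 1
T(1) = 3
T(2) = 7
T(3) = 15
T(4) = 31
T(4) = 2^5 - 1 = 31


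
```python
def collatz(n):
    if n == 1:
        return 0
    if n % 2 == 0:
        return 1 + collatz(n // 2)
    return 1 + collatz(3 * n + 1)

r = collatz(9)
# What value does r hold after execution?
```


collatz(9)
9 is odd -> 3*9+1 = 28 -> collatz(28)
28 is even -> collatz(14)
14 is even -> collatz(7)
7 is odd -> 3*7+1 = 22 -> collatz(22)
22 is even -> collatz(11)
11 is odd -> 3*11+1 = 34 -> collatz(34)
34 is even -> collatz(17)
17 is odd -> 3*17+1 = 52 -> collatz(52)
52 is even -> collatz(26)
26 is even -> collatz(13)
13 is odd -> 3*13+1 = 40 -> collatz(40)
40 is even -> collatz(20)
20 is even -> collatz(10)
10 is even -> collatz(5)
5 is odd -> 3*5+1 = 16 -> collatz(16)
16 is even -> collatz(8)
8 is even -> collatz(4)
4 is even -> collatz(2)
2 is even -> collatz(1)
Reached 1 after 19 steps
= 19


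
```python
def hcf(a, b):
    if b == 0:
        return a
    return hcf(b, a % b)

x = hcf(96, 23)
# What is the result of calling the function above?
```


hcf(96, 23)
= hcf(23, 96 % 23) = hcf(23, 4)
= hcf(4, 23 % 4) = hcf(4, 3)
= hcf(3, 4 % 3) = hcf(3, 1)
= hcf(1, 3 % 1) = hcf(1, 0)
b == 0, return a = 1


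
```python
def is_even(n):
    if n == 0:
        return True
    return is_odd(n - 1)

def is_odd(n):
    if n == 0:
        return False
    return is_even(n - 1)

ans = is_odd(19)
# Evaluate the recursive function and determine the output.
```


is_odd(19)
= is_even(18)
= is_odd(17)
= is_even(16)
= is_odd(15)
= is_even(14)
= is_odd(13)
= is_even(12)
= is_odd(11)
= is_even(10)
= is_odd(9)
= is_even(8)
= is_odd(7)
= is_even(6)
= is_odd(5)
= is_even(4)
= is_odd(3)
= is_even(2)
= is_odd(1)
= is_even(0)
n == 0: return True
= True


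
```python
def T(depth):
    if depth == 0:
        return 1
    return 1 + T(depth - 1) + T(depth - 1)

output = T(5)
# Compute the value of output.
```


T(5)
= 1 + T(4) + T(4)
= 1 + 2 * T(4)
T(k) = 2^(k+1) - 1
T(0) = 1
T(1) = 3
T(2) = 7
T(3) = 15
T(4) = 31
T(5) = 2^6 - 1 = 63


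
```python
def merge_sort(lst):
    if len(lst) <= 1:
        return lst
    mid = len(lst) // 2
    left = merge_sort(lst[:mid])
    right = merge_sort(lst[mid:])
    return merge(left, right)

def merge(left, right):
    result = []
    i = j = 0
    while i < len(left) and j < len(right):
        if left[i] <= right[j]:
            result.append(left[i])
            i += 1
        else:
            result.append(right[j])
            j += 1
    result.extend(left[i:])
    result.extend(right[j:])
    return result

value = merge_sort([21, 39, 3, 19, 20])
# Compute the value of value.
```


merge_sort([21, 39, 3, 19, 20])
Split into [21, 39] and [3, 19, 20]
Left sorted: [21, 39]
Right sorted: [3, 19, 20]
Merge [21, 39] and [3, 19, 20]
= [3, 19, 20, 21, 39]


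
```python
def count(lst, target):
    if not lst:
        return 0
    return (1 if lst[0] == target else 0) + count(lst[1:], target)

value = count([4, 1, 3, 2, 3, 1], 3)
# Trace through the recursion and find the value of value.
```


count([4, 1, 3, 2, 3, 1], 3)
lst[0]=4 != 3: 0 + count([1, 3, 2, 3, 1], 3)
lst[0]=1 != 3: 0 + count([3, 2, 3, 1], 3)
lst[0]=3 == 3: 1 + count([2, 3, 1], 3)
lst[0]=2 != 3: 0 + count([3, 1], 3)
lst[0]=3 == 3: 1 + count([1], 3)
lst[0]=1 != 3: 0 + count([], 3)
= 2


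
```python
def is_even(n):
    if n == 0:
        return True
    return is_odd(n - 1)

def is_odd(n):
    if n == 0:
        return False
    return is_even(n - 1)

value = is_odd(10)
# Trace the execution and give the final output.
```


is_odd(10)
= is_even(9)
= is_odd(8)
= is_even(7)
= is_odd(6)
= is_even(5)
= is_odd(4)
= is_even(3)
= is_odd(2)
= is_even(1)
= is_odd(0)
n == 0: return False
= False


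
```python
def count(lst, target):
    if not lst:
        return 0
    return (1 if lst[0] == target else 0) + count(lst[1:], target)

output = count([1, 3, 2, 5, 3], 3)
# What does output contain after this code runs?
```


count([1, 3, 2, 5, 3], 3)
lst[0]=1 != 3: 0 + count([3, 2, 5, 3], 3)
lst[0]=3 == 3: 1 + count([2, 5, 3], 3)
lst[0]=2 != 3: 0 + count([5, 3], 3)
lst[0]=5 != 3: 0 + count([3], 3)
lst[0]=3 == 3: 1 + count([], 3)
= 2


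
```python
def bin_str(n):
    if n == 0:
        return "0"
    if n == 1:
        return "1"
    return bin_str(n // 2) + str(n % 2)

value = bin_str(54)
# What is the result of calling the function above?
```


bin_str(54)
= bin_str(27) + "0"
= bin_str(13) + "1" + "0"
= bin_str(6) + "1" + "1" + "0"
= bin_str(3) + "0" + "1" + "1" + "0"
= bin_str(1) + "1" + "0" + "1" + "1" + "0"
= "1" + "1" + "0" + "1" + "1" + "0"
= "110110"


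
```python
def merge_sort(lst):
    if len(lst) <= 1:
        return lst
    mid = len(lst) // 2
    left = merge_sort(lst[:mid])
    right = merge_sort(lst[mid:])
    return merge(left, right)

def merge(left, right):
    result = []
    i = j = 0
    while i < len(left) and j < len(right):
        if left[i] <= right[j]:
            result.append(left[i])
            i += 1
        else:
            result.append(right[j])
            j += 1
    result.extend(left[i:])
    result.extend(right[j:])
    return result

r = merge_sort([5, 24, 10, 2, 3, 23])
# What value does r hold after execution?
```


merge_sort([5, 24, 10, 2, 3, 23])
Split into [5, 24, 10] and [2, 3, 23]
Left sorted: [5, 10, 24]
Right sorted: [2, 3, 23]
Merge [5, 10, 24] and [2, 3, 23]
= [2, 3, 5, 10, 23, 24]


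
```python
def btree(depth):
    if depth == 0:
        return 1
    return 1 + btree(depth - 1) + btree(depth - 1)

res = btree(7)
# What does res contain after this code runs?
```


btree(7)
= 1 + btree(6) + btree(6)
= 1 + 2 * btree(6)
btree(k) = 2^(k+1) - 1
btree(0) = 1
btree(1) = 3
btree(2) = 7
btree(3) = 15
btree(4) = 31
btree(7) = 2^8 - 1 = 255


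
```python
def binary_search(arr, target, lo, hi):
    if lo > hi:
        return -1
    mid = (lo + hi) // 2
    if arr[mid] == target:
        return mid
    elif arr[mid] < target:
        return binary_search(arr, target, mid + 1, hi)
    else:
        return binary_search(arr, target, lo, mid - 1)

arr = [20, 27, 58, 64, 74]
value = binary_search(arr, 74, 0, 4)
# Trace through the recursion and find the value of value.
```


binary_search(arr, 74, 0, 4)
lo=0, hi=4, mid=2, arr[mid]=58
58 < 74, search right half
lo=3, hi=4, mid=3, arr[mid]=64
64 < 74, search right half
lo=4, hi=4, mid=4, arr[mid]=74
arr[4] == 74, found at index 4
= 4


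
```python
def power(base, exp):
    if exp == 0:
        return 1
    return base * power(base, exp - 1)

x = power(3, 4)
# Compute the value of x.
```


power(3, 4)
= 3 * power(3, 3)
= 3 * 3 * power(3, 2)
= 3 * 3 * 3 * power(3, 1)
= 3 * 3 * 3 * 3 * power(3, 0)
= 3 * 3 * 3 * 3 * 1
= 81


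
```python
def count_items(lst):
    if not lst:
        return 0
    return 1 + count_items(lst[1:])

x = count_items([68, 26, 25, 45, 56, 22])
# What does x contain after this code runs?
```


count_items([68, 26, 25, 45, 56, 22])
= 1 + count_items([26, 25, 45, 56, 22])
= 1 + 1 + count_items([25, 45, 56, 22])
= 1 + 1 + 1 + count_items([45, 56, 22])
= 1 + 1 + 1 + 1 + count_items([56, 22])
= 1 + 1 + 1 + 1 + 1 + count_items([22])
= 1 + 1 + 1 + 1 + 1 + 1 + count_items([])
= 1 + 1 + 1 + 1 + 1 + 1 + 0
= 6


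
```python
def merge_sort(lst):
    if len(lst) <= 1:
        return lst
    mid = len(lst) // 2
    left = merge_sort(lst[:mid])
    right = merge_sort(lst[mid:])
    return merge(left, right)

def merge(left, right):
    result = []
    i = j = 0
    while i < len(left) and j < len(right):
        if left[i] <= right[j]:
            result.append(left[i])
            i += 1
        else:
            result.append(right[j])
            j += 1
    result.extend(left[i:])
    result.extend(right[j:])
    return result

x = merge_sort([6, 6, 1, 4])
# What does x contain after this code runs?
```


merge_sort([6, 6, 1, 4])
Split into [6, 6] and [1, 4]
Left sorted: [6, 6]
Right sorted: [1, 4]
Merge [6, 6] and [1, 4]
= [1, 4, 6, 6]


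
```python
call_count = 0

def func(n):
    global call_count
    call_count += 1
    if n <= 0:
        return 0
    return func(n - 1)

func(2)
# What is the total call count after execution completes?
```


func(2) calls func(1) calls ... calls func(0)
Total calls: 2 + 1 (for base case) = 3


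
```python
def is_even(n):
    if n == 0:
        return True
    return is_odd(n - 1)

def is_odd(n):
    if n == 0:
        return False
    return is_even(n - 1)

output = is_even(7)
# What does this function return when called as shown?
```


is_even(7)
= is_odd(6)
= is_even(5)
= is_odd(4)
= is_even(3)
= is_odd(2)
= is_even(1)
= is_odd(0)
n == 0: return False
= False


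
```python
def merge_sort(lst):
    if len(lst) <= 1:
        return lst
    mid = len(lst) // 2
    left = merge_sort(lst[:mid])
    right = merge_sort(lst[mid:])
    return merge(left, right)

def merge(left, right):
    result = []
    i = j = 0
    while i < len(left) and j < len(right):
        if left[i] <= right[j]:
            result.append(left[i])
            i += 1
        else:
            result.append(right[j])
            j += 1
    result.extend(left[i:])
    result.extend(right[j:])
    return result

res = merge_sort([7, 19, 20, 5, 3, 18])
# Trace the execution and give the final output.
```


merge_sort([7, 19, 20, 5, 3, 18])
Split into [7, 19, 20] and [5, 3, 18]
Left sorted: [7, 19, 20]
Right sorted: [3, 5, 18]
Merge [7, 19, 20] and [3, 5, 18]
= [3, 5, 7, 18, 19, 20]


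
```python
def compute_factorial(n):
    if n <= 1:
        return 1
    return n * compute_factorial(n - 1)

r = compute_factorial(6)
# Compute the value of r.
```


compute_factorial(6)
= 6 * compute_factorial(5)
= 6 * 5 * compute_factorial(4)
= 6 * 5 * 4 * compute_factorial(3)
= 6 * 5 * 4 * 3 * compute_factorial(2)
= 6 * 5 * 4 * 3 * 2 * compute_factorial(1)
= 6 * 5 * 4 * 3 * 2 * 1
= 720


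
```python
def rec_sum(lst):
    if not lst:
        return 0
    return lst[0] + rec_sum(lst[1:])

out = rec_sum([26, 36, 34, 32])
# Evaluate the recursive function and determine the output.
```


rec_sum([26, 36, 34, 32])
= 26 + rec_sum([36, 34, 32])
= 26 + 36 + rec_sum([34, 32])
= 26 + 36 + 34 + rec_sum([32])
= 26 + 36 + 34 + 32 + rec_sum([])
= 26 + 36 + 34 + 32 + 0
= 128


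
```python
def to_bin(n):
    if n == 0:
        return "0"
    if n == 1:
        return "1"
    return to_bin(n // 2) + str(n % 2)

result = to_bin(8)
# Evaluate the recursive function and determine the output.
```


to_bin(8)
= to_bin(4) + "0"
= to_bin(2) + "0" + "0"
= to_bin(1) + "0" + "0" + "0"
= "1" + "0" + "0" + "0"
= "1000"


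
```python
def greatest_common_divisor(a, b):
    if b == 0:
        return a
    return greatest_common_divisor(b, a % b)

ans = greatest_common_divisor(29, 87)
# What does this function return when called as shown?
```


greatest_common_divisor(29, 87)
= greatest_common_divisor(87, 29 % 87) = greatest_common_divisor(87, 29)
= greatest_common_divisor(29, 87 % 29) = greatest_common_divisor(29, 0)
b == 0, return a = 29


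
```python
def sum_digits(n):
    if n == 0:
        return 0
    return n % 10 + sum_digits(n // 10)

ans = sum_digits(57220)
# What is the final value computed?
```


sum_digits(57220)
= 0 + sum_digits(5722)
= 0 + 2 + sum_digits(572)
= 0 + 2 + 2 + sum_digits(57)
= 0 + 2 + 2 + 7 + sum_digits(5)
= 0 + 2 + 2 + 7 + 5 + sum_digits(0)
= 0 + 2 + 2 + 7 + 5 + 0
= 16


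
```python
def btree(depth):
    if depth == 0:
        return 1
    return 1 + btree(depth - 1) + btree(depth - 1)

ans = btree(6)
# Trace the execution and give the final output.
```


btree(6)
= 1 + btree(5) + btree(5)
= 1 + 2 * btree(5)
btree(k) = 2^(k+1) - 1
btree(0) = 1
btree(1) = 3
btree(2) = 7
btree(3) = 15
btree(4) = 31
btree(6) = 2^7 - 1 = 127


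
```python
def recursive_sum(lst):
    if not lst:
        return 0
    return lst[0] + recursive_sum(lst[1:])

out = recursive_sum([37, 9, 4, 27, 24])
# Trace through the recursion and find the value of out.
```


recursive_sum([37, 9, 4, 27, 24])
= 37 + recursive_sum([9, 4, 27, 24])
= 37 + 9 + recursive_sum([4, 27, 24])
= 37 + 9 + 4 + recursive_sum([27, 24])
= 37 + 9 + 4 + 27 + recursive_sum([24])
= 37 + 9 + 4 + 27 + 24 + recursive_sum([])
= 37 + 9 + 4 + 27 + 24 + 0
= 101


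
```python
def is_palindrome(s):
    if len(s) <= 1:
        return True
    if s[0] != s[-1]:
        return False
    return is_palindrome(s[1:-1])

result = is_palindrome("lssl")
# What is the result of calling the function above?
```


is_palindrome("lssl")
"lssl": s[0]='l' == s[-1]='l' -> is_palindrome("ss")
"ss": s[0]='s' == s[-1]='s' -> is_palindrome("")
"": len <= 1 -> True
= True


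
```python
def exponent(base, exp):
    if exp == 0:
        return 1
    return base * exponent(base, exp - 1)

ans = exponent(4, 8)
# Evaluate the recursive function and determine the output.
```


exponent(4, 8)
= 4 * exponent(4, 7)
= 4 * 4 * exponent(4, 6)
= 4 * 4 * 4 * exponent(4, 5)
= 4 * 4 * 4 * 4 * exponent(4, 4)
= 4 * 4 * 4 * 4 * 4 * exponent(4, 3)
= 4 * 4 * 4 * 4 * 4 * 4 * exponent(4, 2)
= 4 * 4 * 4 * 4 * 4 * 4 * 4 * exponent(4, 1)
= 4 * 4 * 4 * 4 * 4 * 4 * 4 * 4 * exponent(4, 0)
= 4 * 4 * 4 * 4 * 4 * 4 * 4 * 4 * 1
= 65536


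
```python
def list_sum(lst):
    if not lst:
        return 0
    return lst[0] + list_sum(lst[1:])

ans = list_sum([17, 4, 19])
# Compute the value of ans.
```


list_sum([17, 4, 19])
= 17 + list_sum([4, 19])
= 17 + 4 + list_sum([19])
= 17 + 4 + 19 + list_sum([])
= 17 + 4 + 19 + 0
= 40


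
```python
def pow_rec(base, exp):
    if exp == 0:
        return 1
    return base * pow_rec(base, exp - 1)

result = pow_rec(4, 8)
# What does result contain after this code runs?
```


pow_rec(4, 8)
= 4 * pow_rec(4, 7)
= 4 * 4 * pow_rec(4, 6)
= 4 * 4 * 4 * pow_rec(4, 5)
= 4 * 4 * 4 * 4 * pow_rec(4, 4)
= 4 * 4 * 4 * 4 * 4 * pow_rec(4, 3)
= 4 * 4 * 4 * 4 * 4 * 4 * pow_rec(4, 2)
= 4 * 4 * 4 * 4 * 4 * 4 * 4 * pow_rec(4, 1)
= 4 * 4 * 4 * 4 * 4 * 4 * 4 * 4 * pow_rec(4, 0)
= 4 * 4 * 4 * 4 * 4 * 4 * 4 * 4 * 1
= 65536


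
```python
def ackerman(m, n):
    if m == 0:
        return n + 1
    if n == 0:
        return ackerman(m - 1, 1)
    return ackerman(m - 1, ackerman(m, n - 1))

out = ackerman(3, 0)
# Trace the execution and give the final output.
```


ackerman(3, 0)
n == 0: return ackerman(2, 1)
= ackerman(2, 1) = 5
= 5


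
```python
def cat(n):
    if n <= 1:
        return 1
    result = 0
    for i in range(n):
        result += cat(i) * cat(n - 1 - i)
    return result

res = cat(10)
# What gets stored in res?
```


cat(10)
= sum of cat(i) * cat(10-1-i) for i in 0..9
First compute sub-values bottom-up:
  cat(0) = 1, cat(1) = 1
  cat(2) = 1*1 + 1*1 = 2
  cat(3) = 1*2 + 1*1 + 2*1 = 5
  cat(4) = 1*5 + 1*2 + 2*1 + 5*1 = 14
  cat(5) = 1*14 + 1*5 + 2*2 + 5*1 + 14*1 = 42
  cat(6) = 1*42 + 1*14 + 2*5 + 5*2 + 14*1 + 42*1 = 132
  cat(7) = 1*132 + 1*42 + 2*14 + 5*5 + 14*2 + 42*1 + 132*1 = 429
  cat(8) = 1*429 + 1*132 + 2*42 + 5*14 + 14*5 + 42*2 + 132*1 + 429*1 = 1430
  cat(9) = 1*1430 + 1*429 + 2*132 + 5*42 + 14*14 + 42*5 + 132*2 + 429*1 + 1430*1 = 4862
Now cat(10):
  cat(0)*cat(9) = 1*4862 = 4862
  cat(1)*cat(8) = 1*1430 = 1430
  cat(2)*cat(7) = 2*429 = 858
  cat(3)*cat(6) = 5*132 = 660
  cat(4)*cat(5) = 14*42 = 588
  cat(5)*cat(4) = 42*14 = 588
  cat(6)*cat(3) = 132*5 = 660
  cat(7)*cat(2) = 429*2 = 858
  cat(8)*cat(1) = 1430*1 = 1430
  cat(9)*cat(0) = 4862*1 = 4862
= 4862 + 1430 + 858 + 660 + 588 + 588 + 660 + 858 + 1430 + 4862
= 16796


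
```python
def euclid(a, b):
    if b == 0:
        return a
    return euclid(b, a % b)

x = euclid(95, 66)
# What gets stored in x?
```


euclid(95, 66)
= euclid(66, 95 % 66) = euclid(66, 29)
= euclid(29, 66 % 29) = euclid(29, 8)
= euclid(8, 29 % 8) = euclid(8, 5)
= euclid(5, 8 % 5) = euclid(5, 3)
= euclid(3, 5 % 3) = euclid(3, 2)
= euclid(2, 3 % 2) = euclid(2, 1)
= euclid(1, 2 % 1) = euclid(1, 0)
b == 0, return a = 1


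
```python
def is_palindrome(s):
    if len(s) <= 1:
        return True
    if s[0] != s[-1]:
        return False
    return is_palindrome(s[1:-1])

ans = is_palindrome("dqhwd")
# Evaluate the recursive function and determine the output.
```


is_palindrome("dqhwd")
"dqhwd": s[0]='d' == s[-1]='d' -> is_palindrome("qhw")
"qhw": s[0]='q' != s[-1]='w' -> False
= False


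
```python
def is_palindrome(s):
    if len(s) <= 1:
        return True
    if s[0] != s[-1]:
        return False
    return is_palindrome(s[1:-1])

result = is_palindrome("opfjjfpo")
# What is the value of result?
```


is_palindrome("opfjjfpo")
"opfjjfpo": s[0]='o' == s[-1]='o' -> is_palindrome("pfjjfp")
"pfjjfp": s[0]='p' == s[-1]='p' -> is_palindrome("fjjf")
"fjjf": s[0]='f' == s[-1]='f' -> is_palindrome("jj")
"jj": s[0]='j' == s[-1]='j' -> is_palindrome("")
"": len <= 1 -> True
= True


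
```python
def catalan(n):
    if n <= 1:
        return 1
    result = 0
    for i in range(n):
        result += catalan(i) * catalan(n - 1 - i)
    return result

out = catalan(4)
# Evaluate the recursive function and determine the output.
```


catalan(4)
= sum of catalan(i) * catalan(4-1-i) for i in 0..3
First compute sub-values bottom-up:
  catalan(0) = 1, catalan(1) = 1
  catalan(2) = 1*1 + 1*1 = 2
  catalan(3) = 1*2 + 1*1 + 2*1 = 5
Now catalan(4):
  catalan(0)*catalan(3) = 1*5 = 5
  catalan(1)*catalan(2) = 1*2 = 2
  catalan(2)*catalan(1) = 2*1 = 2
  catalan(3)*catalan(0) = 5*1 = 5
= 5 + 2 + 2 + 5
= 14


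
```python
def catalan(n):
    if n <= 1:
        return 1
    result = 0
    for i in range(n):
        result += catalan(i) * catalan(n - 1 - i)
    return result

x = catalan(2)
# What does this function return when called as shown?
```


catalan(2)
= sum of catalan(i) * catalan(2-1-i) for i in 0..1
  catalan(0)*catalan(1) = 1*1 = 1
  catalan(1)*catalan(0) = 1*1 = 1
= 1 + 1
= 2


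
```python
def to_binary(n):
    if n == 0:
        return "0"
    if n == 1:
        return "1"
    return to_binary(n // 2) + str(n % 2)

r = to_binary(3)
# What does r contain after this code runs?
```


to_binary(3)
= to_binary(1) + "1"
= "1" + "1"
= "11"


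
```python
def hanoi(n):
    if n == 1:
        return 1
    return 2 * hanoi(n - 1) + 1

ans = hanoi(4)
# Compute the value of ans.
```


hanoi(4)
= 2 * hanoi(3) + 1
= 2 * (2 * hanoi(2) + 1) + 1
= 2 * (2 * (2 * hanoi(1) + 1) + 1) + 1
Now compute bottom-up:
hanoi(1) = 1
hanoi(2) = 2 * 1 + 1 = 3
hanoi(3) = 2 * 3 + 1 = 7
hanoi(4) = 2 * 7 + 1 = 15
= 15


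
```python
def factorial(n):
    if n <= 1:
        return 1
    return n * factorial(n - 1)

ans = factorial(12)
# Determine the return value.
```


factorial(12)
= 12 * factorial(11)
= 12 * 11 * factorial(10)
= 12 * 11 * 10 * factorial(9)
= 12 * 11 * 10 * 9 * factorial(8)
= 12 * 11 * 10 * 9 * 8 * factorial(7)
= 12 * 11 * 10 * 9 * 8 * 7 * factorial(6)
= 12 * 11 * 10 * 9 * 8 * 7 * 6 * factorial(5)
= 12 * 11 * 10 * 9 * 8 * 7 * 6 * 5 * factorial(4)
= 12 * 11 * 10 * 9 * 8 * 7 * 6 * 5 * 4 * factorial(3)
= 12 * 11 * 10 * 9 * 8 * 7 * 6 * 5 * 4 * 3 * factorial(2)
= 12 * 11 * 10 * 9 * 8 * 7 * 6 * 5 * 4 * 3 * 2 * factorial(1)
= 12 * 11 * 10 * 9 * 8 * 7 * 6 * 5 * 4 * 3 * 2 * 1
= 479001600


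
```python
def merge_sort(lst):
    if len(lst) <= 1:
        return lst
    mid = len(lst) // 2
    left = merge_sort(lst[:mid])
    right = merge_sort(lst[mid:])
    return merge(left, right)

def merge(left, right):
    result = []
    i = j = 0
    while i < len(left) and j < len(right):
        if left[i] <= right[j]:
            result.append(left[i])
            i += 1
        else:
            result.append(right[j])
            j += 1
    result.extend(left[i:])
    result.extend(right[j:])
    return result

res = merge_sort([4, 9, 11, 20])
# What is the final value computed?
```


merge_sort([4, 9, 11, 20])
Split into [4, 9] and [11, 20]
Left sorted: [4, 9]
Right sorted: [11, 20]
Merge [4, 9] and [11, 20]
= [4, 9, 11, 20]


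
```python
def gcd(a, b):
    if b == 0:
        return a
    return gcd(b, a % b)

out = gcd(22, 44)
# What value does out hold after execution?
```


gcd(22, 44)
= gcd(44, 22 % 44) = gcd(44, 22)
= gcd(22, 44 % 22) = gcd(22, 0)
b == 0, return a = 22


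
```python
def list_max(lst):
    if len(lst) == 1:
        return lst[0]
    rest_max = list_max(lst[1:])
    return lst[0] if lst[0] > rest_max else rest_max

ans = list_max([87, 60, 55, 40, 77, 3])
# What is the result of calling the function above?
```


list_max([87, 60, 55, 40, 77, 3])
= compare 87 with list_max([60, 55, 40, 77, 3])
= compare 60 with list_max([55, 40, 77, 3])
= compare 55 with list_max([40, 77, 3])
= compare 40 with list_max([77, 3])
= compare 77 with list_max([3])
Base: list_max([3]) = 3
compare 77 with 3: max = 77
compare 40 with 77: max = 77
compare 55 with 77: max = 77
compare 60 with 77: max = 77
compare 87 with 77: max = 87
= 87


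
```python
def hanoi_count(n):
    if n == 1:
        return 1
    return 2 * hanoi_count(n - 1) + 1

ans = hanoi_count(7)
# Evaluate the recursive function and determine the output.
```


hanoi_count(7)
= 2 * hanoi_count(6) + 1
= 2 * (2 * hanoi_count(5) + 1) + 1
= 2 * (2 * (2 * hanoi_count(4) + 1) + 1) + 1
= 2 * (2 * (2 * (2 * hanoi_count(3) + 1) + 1) + 1) + 1
= 2 * (2 * (2 * (2 * (2 * hanoi_count(2) + 1) + 1) + 1) + 1) + 1
= 2 * (2 * (2 * (2 * (2 * (2 * hanoi_count(1) + 1) + 1) + 1) + 1) + 1) + 1
Now compute bottom-up:
hanoi_count(1) = 1
hanoi_count(2) = 2 * 1 + 1 = 3
hanoi_count(3) = 2 * 3 + 1 = 7
hanoi_count(4) = 2 * 7 + 1 = 15
hanoi_count(5) = 2 * 15 + 1 = 31
hanoi_count(6) = 2 * 31 + 1 = 63
hanoi_count(7) = 2 * 63 + 1 = 127
= 127


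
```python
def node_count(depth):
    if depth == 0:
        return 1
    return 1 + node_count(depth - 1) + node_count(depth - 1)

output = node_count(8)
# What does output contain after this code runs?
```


node_count(8)
= 1 + node_count(7) + node_count(7)
= 1 + 2 * node_count(7)
node_count(k) = 2^(k+1) - 1
node_count(0) = 1
node_count(1) = 3
node_count(2) = 7
node_count(3) = 15
node_count(4) = 31
node_count(8) = 2^9 - 1 = 511


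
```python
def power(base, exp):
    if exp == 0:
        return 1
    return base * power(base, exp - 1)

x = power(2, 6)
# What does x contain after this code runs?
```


power(2, 6)
= 2 * power(2, 5)
= 2 * 2 * power(2, 4)
= 2 * 2 * 2 * power(2, 3)
= 2 * 2 * 2 * 2 * power(2, 2)
= 2 * 2 * 2 * 2 * 2 * power(2, 1)
= 2 * 2 * 2 * 2 * 2 * 2 * power(2, 0)
= 2 * 2 * 2 * 2 * 2 * 2 * 1
= 64


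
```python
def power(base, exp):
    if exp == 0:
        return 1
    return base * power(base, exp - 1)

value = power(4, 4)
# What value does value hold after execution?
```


power(4, 4)
= 4 * power(4, 3)
= 4 * 4 * power(4, 2)
= 4 * 4 * 4 * power(4, 1)
= 4 * 4 * 4 * 4 * power(4, 0)
= 4 * 4 * 4 * 4 * 1
= 256


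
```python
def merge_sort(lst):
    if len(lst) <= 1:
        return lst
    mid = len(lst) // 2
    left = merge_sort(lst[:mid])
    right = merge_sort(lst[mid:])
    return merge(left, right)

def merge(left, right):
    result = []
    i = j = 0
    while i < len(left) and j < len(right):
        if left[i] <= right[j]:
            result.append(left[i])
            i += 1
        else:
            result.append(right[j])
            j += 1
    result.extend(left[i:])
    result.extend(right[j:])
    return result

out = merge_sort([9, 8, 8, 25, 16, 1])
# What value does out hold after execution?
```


merge_sort([9, 8, 8, 25, 16, 1])
Split into [9, 8, 8] and [25, 16, 1]
Left sorted: [8, 8, 9]
Right sorted: [1, 16, 25]
Merge [8, 8, 9] and [1, 16, 25]
= [1, 8, 8, 9, 16, 25]


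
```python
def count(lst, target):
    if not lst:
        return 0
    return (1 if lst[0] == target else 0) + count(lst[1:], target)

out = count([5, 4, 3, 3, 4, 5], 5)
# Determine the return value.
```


count([5, 4, 3, 3, 4, 5], 5)
lst[0]=5 == 5: 1 + count([4, 3, 3, 4, 5], 5)
lst[0]=4 != 5: 0 + count([3, 3, 4, 5], 5)
lst[0]=3 != 5: 0 + count([3, 4, 5], 5)
lst[0]=3 != 5: 0 + count([4, 5], 5)
lst[0]=4 != 5: 0 + count([5], 5)
lst[0]=5 == 5: 1 + count([], 5)
= 2


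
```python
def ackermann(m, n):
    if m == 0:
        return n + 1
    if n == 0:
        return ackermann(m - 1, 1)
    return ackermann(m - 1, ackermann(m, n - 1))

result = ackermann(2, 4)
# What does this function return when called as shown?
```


ackermann(2, 4)
= ackermann(1, ackermann(2, 3))
First compute ackermann(2, 3) = 9
= ackermann(1, 9)
= 11


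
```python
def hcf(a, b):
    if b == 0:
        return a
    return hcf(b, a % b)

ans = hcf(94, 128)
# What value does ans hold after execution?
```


hcf(94, 128)
= hcf(128, 94 % 128) = hcf(128, 94)
= hcf(94, 128 % 94) = hcf(94, 34)
= hcf(34, 94 % 34) = hcf(34, 26)
= hcf(26, 34 % 26) = hcf(26, 8)
= hcf(8, 26 % 8) = hcf(8, 2)
= hcf(2, 8 % 2) = hcf(2, 0)
b == 0, return a = 2


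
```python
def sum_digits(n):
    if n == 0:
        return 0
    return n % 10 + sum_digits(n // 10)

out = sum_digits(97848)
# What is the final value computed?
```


sum_digits(97848)
= 8 + sum_digits(9784)
= 8 + 4 + sum_digits(978)
= 8 + 4 + 8 + sum_digits(97)
= 8 + 4 + 8 + 7 + sum_digits(9)
= 8 + 4 + 8 + 7 + 9 + sum_digits(0)
= 8 + 4 + 8 + 7 + 9 + 0
= 36


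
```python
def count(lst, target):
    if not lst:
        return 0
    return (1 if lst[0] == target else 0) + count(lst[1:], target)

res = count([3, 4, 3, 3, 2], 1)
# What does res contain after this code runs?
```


count([3, 4, 3, 3, 2], 1)
lst[0]=3 != 1: 0 + count([4, 3, 3, 2], 1)
lst[0]=4 != 1: 0 + count([3, 3, 2], 1)
lst[0]=3 != 1: 0 + count([3, 2], 1)
lst[0]=3 != 1: 0 + count([2], 1)
lst[0]=2 != 1: 0 + count([], 1)
= 0


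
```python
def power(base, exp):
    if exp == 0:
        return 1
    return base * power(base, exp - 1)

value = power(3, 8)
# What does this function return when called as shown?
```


power(3, 8)
= 3 * power(3, 7)
= 3 * 3 * power(3, 6)
= 3 * 3 * 3 * power(3, 5)
= 3 * 3 * 3 * 3 * power(3, 4)
= 3 * 3 * 3 * 3 * 3 * power(3, 3)
= 3 * 3 * 3 * 3 * 3 * 3 * power(3, 2)
= 3 * 3 * 3 * 3 * 3 * 3 * 3 * power(3, 1)
= 3 * 3 * 3 * 3 * 3 * 3 * 3 * 3 * power(3, 0)
= 3 * 3 * 3 * 3 * 3 * 3 * 3 * 3 * 1
= 6561


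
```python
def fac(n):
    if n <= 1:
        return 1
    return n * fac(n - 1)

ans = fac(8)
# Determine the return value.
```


fac(8)
= 8 * fac(7)
= 8 * 7 * fac(6)
= 8 * 7 * 6 * fac(5)
= 8 * 7 * 6 * 5 * fac(4)
= 8 * 7 * 6 * 5 * 4 * fac(3)
= 8 * 7 * 6 * 5 * 4 * 3 * fac(2)
= 8 * 7 * 6 * 5 * 4 * 3 * 2 * fac(1)
= 8 * 7 * 6 * 5 * 4 * 3 * 2 * 1
= 40320


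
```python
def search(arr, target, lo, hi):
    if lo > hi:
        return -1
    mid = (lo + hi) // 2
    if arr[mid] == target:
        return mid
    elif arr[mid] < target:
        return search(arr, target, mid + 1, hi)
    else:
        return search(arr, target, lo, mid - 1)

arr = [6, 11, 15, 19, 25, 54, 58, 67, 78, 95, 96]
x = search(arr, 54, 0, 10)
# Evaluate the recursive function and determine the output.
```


search(arr, 54, 0, 10)
lo=0, hi=10, mid=5, arr[mid]=54
arr[5] == 54, found at index 5
= 5


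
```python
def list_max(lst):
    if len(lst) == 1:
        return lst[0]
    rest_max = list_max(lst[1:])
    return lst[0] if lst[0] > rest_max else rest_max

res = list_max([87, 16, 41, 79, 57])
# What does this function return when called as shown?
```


list_max([87, 16, 41, 79, 57])
= compare 87 with list_max([16, 41, 79, 57])
= compare 16 with list_max([41, 79, 57])
= compare 41 with list_max([79, 57])
= compare 79 with list_max([57])
Base: list_max([57]) = 57
compare 79 with 57: max = 79
compare 41 with 79: max = 79
compare 16 with 79: max = 79
compare 87 with 79: max = 87
= 87


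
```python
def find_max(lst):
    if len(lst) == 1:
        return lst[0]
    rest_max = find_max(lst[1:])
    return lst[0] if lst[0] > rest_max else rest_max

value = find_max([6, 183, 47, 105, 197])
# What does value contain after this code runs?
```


find_max([6, 183, 47, 105, 197])
= compare 6 with find_max([183, 47, 105, 197])
= compare 183 with find_max([47, 105, 197])
= compare 47 with find_max([105, 197])
= compare 105 with find_max([197])
Base: find_max([197]) = 197
compare 105 with 197: max = 197
compare 47 with 197: max = 197
compare 183 with 197: max = 197
compare 6 with 197: max = 197
= 197


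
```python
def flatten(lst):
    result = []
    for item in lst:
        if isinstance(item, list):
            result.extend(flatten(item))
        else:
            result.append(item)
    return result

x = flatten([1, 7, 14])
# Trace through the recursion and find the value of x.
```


flatten([1, 7, 14])
Processing each element:
  1 is not a list -> append 1
  7 is not a list -> append 7
  14 is not a list -> append 14
= [1, 7, 14]


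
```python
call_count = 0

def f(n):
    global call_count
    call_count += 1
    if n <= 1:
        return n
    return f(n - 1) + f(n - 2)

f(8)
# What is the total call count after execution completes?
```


f(8) calls f(7) and f(6); each non-base call branches into two more.
Let C(k) = total number of calls made by f(k), including the call to f(k) itself.
Base cases: C(0) = 1, C(1) = 1
Recurrence: C(k) = 1 + C(k-1) + C(k-2)
  C(2) = 1 + C(1) + C(0) = 1 + 1 + 1 = 3
  C(3) = 1 + C(2) + C(1) = 1 + 3 + 1 = 5
  C(4) = 1 + C(3) + C(2) = 1 + 5 + 3 = 9
  C(5) = 1 + C(4) + C(3) = 1 + 9 + 5 = 15
  C(6) = 1 + C(5) + C(4) = 1 + 15 + 9 = 25
  C(7) = 1 + C(6) + C(5) = 1 + 25 + 15 = 41
  C(8) = 1 + C(7) + C(6) = 1 + 41 + 25 = 67
Total calls = C(8) = 67
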